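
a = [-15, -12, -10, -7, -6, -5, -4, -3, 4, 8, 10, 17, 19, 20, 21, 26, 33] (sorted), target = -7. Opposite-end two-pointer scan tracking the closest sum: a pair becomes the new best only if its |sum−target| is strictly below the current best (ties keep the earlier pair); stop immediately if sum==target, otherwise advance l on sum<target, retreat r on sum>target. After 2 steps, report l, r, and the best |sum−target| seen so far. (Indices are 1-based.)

l=1, r=15, best |Δ|=18

l=1 r=17: -15+33=18 d=25 *, r--
l=1 r=16: -15+26=11 d=18 *, r--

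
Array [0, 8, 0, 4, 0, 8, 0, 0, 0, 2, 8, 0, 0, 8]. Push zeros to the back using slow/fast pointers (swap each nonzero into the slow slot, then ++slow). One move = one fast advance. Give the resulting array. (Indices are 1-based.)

slow=1 fast=1: a[fast]=0, fast++
slow=1 fast=2: a[fast]=8≠0 swap→a[1]=8, slow++,fast++
slow=2 fast=3: a[fast]=0, fast++
slow=2 fast=4: a[fast]=4≠0 swap→a[2]=4, slow++,fast++
slow=3 fast=5: a[fast]=0, fast++
slow=3 fast=6: a[fast]=8≠0 swap→a[3]=8, slow++,fast++
slow=4 fast=7: a[fast]=0, fast++
slow=4 fast=8: a[fast]=0, fast++
slow=4 fast=9: a[fast]=0, fast++
slow=4 fast=10: a[fast]=2≠0 swap→a[4]=2, slow++,fast++
slow=5 fast=11: a[fast]=8≠0 swap→a[5]=8, slow++,fast++
slow=6 fast=12: a[fast]=0, fast++
slow=6 fast=13: a[fast]=0, fast++
slow=6 fast=14: a[fast]=8≠0 swap→a[6]=8, slow++,fast++

[8, 4, 8, 2, 8, 8, 0, 0, 0, 0, 0, 0, 0, 0]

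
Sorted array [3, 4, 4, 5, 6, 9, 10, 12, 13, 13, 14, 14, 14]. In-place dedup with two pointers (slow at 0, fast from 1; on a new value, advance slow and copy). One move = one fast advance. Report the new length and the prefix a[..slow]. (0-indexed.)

length 9; prefix = [3, 4, 5, 6, 9, 10, 12, 13, 14]

(s=0,f=1) a[fast]=4≠a[slow]=3 write a[1]=4 → slow++,fast++
(s=1,f=2) a[fast]=4=a[slow] dup → fast++
(s=1,f=3) a[fast]=5≠a[slow]=4 write a[2]=5 → slow++,fast++
(s=2,f=4) a[fast]=6≠a[slow]=5 write a[3]=6 → slow++,fast++
(s=3,f=5) a[fast]=9≠a[slow]=6 write a[4]=9 → slow++,fast++
(s=4,f=6) a[fast]=10≠a[slow]=9 write a[5]=10 → slow++,fast++
(s=5,f=7) a[fast]=12≠a[slow]=10 write a[6]=12 → slow++,fast++
(s=6,f=8) a[fast]=13≠a[slow]=12 write a[7]=13 → slow++,fast++
(s=7,f=9) a[fast]=13=a[slow] dup → fast++
(s=7,f=10) a[fast]=14≠a[slow]=13 write a[8]=14 → slow++,fast++
(s=8,f=11) a[fast]=14=a[slow] dup → fast++
(s=8,f=12) a[fast]=14=a[slow] dup → fast++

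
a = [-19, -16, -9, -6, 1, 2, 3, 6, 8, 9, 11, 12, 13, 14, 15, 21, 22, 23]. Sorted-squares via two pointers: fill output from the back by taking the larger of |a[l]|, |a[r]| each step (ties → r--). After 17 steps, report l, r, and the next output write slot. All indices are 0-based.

[0,17] |-19|<=|23| out[17]=529 → r--
[0,16] |-19|<=|22| out[16]=484 → r--
[0,15] |-19|<=|21| out[15]=441 → r--
[0,14] |-19|>|15| out[14]=361 → l++
[1,14] |-16|>|15| out[13]=256 → l++
[2,14] |-9|<=|15| out[12]=225 → r--
[2,13] |-9|<=|14| out[11]=196 → r--
[2,12] |-9|<=|13| out[10]=169 → r--
[2,11] |-9|<=|12| out[9]=144 → r--
[2,10] |-9|<=|11| out[8]=121 → r--
[2,9] |-9|<=|9| out[7]=81 → r--
[2,8] |-9|>|8| out[6]=81 → l++
[3,8] |-6|<=|8| out[5]=64 → r--
[3,7] |-6|<=|6| out[4]=36 → r--
[3,6] |-6|>|3| out[3]=36 → l++
[4,6] |1|<=|3| out[2]=9 → r--
[4,5] |1|<=|2| out[1]=4 → r--

l=4, r=4, next write slot=0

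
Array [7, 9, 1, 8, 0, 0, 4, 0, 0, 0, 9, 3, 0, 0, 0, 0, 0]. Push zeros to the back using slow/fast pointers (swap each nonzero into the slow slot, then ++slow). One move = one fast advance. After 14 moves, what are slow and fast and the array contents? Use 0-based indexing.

slow=7, fast=14, a=[7, 9, 1, 8, 4, 9, 3, 0, 0, 0, 0, 0, 0, 0, 0, 0, 0]

slow=0 fast=0: a[fast]=7≠0 swap→a[0]=7, slow++,fast++
slow=1 fast=1: a[fast]=9≠0 swap→a[1]=9, slow++,fast++
slow=2 fast=2: a[fast]=1≠0 swap→a[2]=1, slow++,fast++
slow=3 fast=3: a[fast]=8≠0 swap→a[3]=8, slow++,fast++
slow=4 fast=4: a[fast]=0, fast++
slow=4 fast=5: a[fast]=0, fast++
slow=4 fast=6: a[fast]=4≠0 swap→a[4]=4, slow++,fast++
slow=5 fast=7: a[fast]=0, fast++
slow=5 fast=8: a[fast]=0, fast++
slow=5 fast=9: a[fast]=0, fast++
slow=5 fast=10: a[fast]=9≠0 swap→a[5]=9, slow++,fast++
slow=6 fast=11: a[fast]=3≠0 swap→a[6]=3, slow++,fast++
slow=7 fast=12: a[fast]=0, fast++
slow=7 fast=13: a[fast]=0, fast++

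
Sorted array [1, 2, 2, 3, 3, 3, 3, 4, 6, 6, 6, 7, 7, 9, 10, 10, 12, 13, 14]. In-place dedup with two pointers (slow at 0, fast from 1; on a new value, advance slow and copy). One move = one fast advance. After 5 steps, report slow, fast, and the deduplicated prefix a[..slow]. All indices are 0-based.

slow=2, fast=6, prefix=[1, 2, 3]

slow=0 fast=1: a[fast]=2≠a[slow]=1 write a[1]=2, slow++,fast++
slow=1 fast=2: a[fast]=2=a[slow] dup, fast++
slow=1 fast=3: a[fast]=3≠a[slow]=2 write a[2]=3, slow++,fast++
slow=2 fast=4: a[fast]=3=a[slow] dup, fast++
slow=2 fast=5: a[fast]=3=a[slow] dup, fast++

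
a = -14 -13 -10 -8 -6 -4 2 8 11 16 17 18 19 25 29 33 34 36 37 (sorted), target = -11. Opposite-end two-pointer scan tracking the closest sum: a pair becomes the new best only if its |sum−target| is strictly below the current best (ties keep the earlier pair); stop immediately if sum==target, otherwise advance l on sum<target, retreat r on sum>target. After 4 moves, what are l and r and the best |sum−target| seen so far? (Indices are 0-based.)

[0,18] -14+37=23 d=34 * → r--
[0,17] -14+36=22 d=33 * → r--
[0,16] -14+34=20 d=31 * → r--
[0,15] -14+33=19 d=30 * → r--

l=0, r=14, best |Δ|=30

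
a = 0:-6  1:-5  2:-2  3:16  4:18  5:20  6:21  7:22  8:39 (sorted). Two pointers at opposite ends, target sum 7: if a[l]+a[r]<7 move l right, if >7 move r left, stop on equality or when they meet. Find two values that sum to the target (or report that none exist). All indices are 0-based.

[0,8] -6+39=33 >7 → r--
[0,7] -6+22=16 >7 → r--
[0,6] -6+21=15 >7 → r--
[0,5] -6+20=14 >7 → r--
[0,4] -6+18=12 >7 → r--
[0,3] -6+16=10 >7 → r--
[0,2] -6+-2=-8 <7 → l++
[1,2] -5+-2=-7 <7 → l++

no pair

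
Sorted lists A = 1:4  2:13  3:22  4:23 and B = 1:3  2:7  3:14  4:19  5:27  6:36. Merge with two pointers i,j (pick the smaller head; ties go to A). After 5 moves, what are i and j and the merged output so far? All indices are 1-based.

[i=1,j=1] A[i]=4>B[j]=3 take 3 → j++
[i=1,j=2] A[i]=4<=B[j]=7 take 4 → i++
[i=2,j=2] A[i]=13>B[j]=7 take 7 → j++
[i=2,j=3] A[i]=13<=B[j]=14 take 13 → i++
[i=3,j=3] A[i]=22>B[j]=14 take 14 → j++

i=3, j=4, merged so far=[3, 4, 7, 13, 14]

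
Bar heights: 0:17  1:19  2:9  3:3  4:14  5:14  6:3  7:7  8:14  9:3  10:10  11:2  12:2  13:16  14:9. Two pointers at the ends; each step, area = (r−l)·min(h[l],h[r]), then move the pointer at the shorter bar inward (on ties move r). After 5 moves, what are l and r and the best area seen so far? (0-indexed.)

[0,14] min(17,9)*14=126 best=126 * → r--
[0,13] min(17,16)*13=208 best=208 * → r--
[0,12] min(17,2)*12=24 best=208 → r--
[0,11] min(17,2)*11=22 best=208 → r--
[0,10] min(17,10)*10=100 best=208 → r--

l=0, r=9, best area=208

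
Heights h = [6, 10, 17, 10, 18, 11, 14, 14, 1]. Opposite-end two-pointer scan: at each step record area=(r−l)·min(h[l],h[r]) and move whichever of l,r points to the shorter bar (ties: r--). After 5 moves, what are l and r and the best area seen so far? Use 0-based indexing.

l=0 r=8: min(6,1)*8=8 best=8 *, r--
l=0 r=7: min(6,14)*7=42 best=42 *, l++
l=1 r=7: min(10,14)*6=60 best=60 *, l++
l=2 r=7: min(17,14)*5=70 best=70 *, r--
l=2 r=6: min(17,14)*4=56 best=70, r--

l=2, r=5, best area=70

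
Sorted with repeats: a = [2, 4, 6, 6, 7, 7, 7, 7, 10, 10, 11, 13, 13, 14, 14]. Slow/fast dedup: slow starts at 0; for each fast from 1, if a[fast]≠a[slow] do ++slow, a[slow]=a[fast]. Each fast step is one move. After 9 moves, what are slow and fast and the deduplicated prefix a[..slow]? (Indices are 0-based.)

slow=0 fast=1: a[fast]=4≠a[slow]=2 write a[1]=4, slow++,fast++
slow=1 fast=2: a[fast]=6≠a[slow]=4 write a[2]=6, slow++,fast++
slow=2 fast=3: a[fast]=6=a[slow] dup, fast++
slow=2 fast=4: a[fast]=7≠a[slow]=6 write a[3]=7, slow++,fast++
slow=3 fast=5: a[fast]=7=a[slow] dup, fast++
slow=3 fast=6: a[fast]=7=a[slow] dup, fast++
slow=3 fast=7: a[fast]=7=a[slow] dup, fast++
slow=3 fast=8: a[fast]=10≠a[slow]=7 write a[4]=10, slow++,fast++
slow=4 fast=9: a[fast]=10=a[slow] dup, fast++

slow=4, fast=10, prefix=[2, 4, 6, 7, 10]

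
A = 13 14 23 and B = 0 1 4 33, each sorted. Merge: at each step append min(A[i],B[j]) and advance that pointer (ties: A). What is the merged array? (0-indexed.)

[0, 1, 4, 13, 14, 23, 33]

[i=0,j=0] A[i]=13>B[j]=0 take 0 → j++
[i=0,j=1] A[i]=13>B[j]=1 take 1 → j++
[i=0,j=2] A[i]=13>B[j]=4 take 4 → j++
[i=0,j=3] A[i]=13<=B[j]=33 take 13 → i++
[i=1,j=3] A[i]=14<=B[j]=33 take 14 → i++
[i=2,j=3] A[i]=23<=B[j]=33 take 23 → i++
[i=3,j=3] A done, take B[j]=33 → j++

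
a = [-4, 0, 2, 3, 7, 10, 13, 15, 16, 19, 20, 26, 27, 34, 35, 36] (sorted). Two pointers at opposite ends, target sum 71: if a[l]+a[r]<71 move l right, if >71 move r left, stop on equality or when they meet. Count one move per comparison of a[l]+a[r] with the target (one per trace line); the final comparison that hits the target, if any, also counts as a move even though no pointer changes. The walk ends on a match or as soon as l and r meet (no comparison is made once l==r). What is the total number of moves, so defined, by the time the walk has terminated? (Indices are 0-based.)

[0,15] -4+36=32 <71 → l++
[1,15] 0+36=36 <71 → l++
[2,15] 2+36=38 <71 → l++
[3,15] 3+36=39 <71 → l++
[4,15] 7+36=43 <71 → l++
[5,15] 10+36=46 <71 → l++
[6,15] 13+36=49 <71 → l++
[7,15] 15+36=51 <71 → l++
[8,15] 16+36=52 <71 → l++
[9,15] 19+36=55 <71 → l++
[10,15] 20+36=56 <71 → l++
[11,15] 26+36=62 <71 → l++
[12,15] 27+36=63 <71 → l++
[13,15] 34+36=70 <71 → l++
[14,15] 35+36=71 → found

15 moves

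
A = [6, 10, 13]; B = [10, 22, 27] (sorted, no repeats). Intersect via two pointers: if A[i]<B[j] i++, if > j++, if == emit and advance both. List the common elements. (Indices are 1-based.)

i=1 j=1: 6<10, i++
i=2 j=1: 10==10 emit, i++,j++
i=3 j=2: 13<22, i++

intersection = [10]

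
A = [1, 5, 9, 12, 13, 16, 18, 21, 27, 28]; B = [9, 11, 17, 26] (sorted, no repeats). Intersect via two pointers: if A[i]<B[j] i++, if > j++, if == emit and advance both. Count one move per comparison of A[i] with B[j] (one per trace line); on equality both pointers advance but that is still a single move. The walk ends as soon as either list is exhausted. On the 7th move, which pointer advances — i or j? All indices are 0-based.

i

i=0 j=0: 1<9, i++
i=1 j=0: 5<9, i++
i=2 j=0: 9==9 emit, i++,j++
i=3 j=1: 12>11, j++
i=3 j=2: 12<17, i++
i=4 j=2: 13<17, i++
i=5 j=2: 16<17, i++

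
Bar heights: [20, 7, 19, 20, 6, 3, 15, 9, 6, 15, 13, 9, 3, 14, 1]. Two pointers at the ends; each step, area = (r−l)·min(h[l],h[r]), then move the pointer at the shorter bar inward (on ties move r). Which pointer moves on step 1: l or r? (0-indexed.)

r

l=0 r=14: min(20,1)*14=14 best=14 *, r--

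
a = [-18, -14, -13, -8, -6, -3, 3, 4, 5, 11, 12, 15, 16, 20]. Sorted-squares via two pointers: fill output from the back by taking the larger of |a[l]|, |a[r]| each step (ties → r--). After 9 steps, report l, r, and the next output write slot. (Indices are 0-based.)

[0,13] |-18|<=|20| out[13]=400 → r--
[0,12] |-18|>|16| out[12]=324 → l++
[1,12] |-14|<=|16| out[11]=256 → r--
[1,11] |-14|<=|15| out[10]=225 → r--
[1,10] |-14|>|12| out[9]=196 → l++
[2,10] |-13|>|12| out[8]=169 → l++
[3,10] |-8|<=|12| out[7]=144 → r--
[3,9] |-8|<=|11| out[6]=121 → r--
[3,8] |-8|>|5| out[5]=64 → l++

l=4, r=8, next write slot=4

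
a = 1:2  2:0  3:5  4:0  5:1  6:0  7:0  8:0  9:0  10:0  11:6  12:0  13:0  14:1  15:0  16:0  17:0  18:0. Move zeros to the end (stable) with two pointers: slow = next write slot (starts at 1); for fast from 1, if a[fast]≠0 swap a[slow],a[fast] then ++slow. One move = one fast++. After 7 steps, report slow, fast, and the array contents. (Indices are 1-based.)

slow=1 fast=1: a[fast]=2≠0 swap→a[1]=2, slow++,fast++
slow=2 fast=2: a[fast]=0, fast++
slow=2 fast=3: a[fast]=5≠0 swap→a[2]=5, slow++,fast++
slow=3 fast=4: a[fast]=0, fast++
slow=3 fast=5: a[fast]=1≠0 swap→a[3]=1, slow++,fast++
slow=4 fast=6: a[fast]=0, fast++
slow=4 fast=7: a[fast]=0, fast++

slow=4, fast=8, a=[2, 5, 1, 0, 0, 0, 0, 0, 0, 0, 6, 0, 0, 1, 0, 0, 0, 0]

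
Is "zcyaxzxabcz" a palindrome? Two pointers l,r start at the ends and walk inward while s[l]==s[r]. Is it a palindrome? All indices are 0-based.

l=0 r=10: 'z'=='z', l++,r--
l=1 r=9: 'c'=='c', l++,r--
l=2 r=8: 'y'!='b', stop

not a palindrome (mismatch at 2,8)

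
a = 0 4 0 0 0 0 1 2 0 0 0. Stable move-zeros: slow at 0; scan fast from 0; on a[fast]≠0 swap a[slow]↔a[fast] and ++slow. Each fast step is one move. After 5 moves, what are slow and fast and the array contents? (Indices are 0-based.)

(s=0,f=0) a[fast]=0 → fast++
(s=0,f=1) a[fast]=4≠0 swap→a[0]=4 → slow++,fast++
(s=1,f=2) a[fast]=0 → fast++
(s=1,f=3) a[fast]=0 → fast++
(s=1,f=4) a[fast]=0 → fast++

slow=1, fast=5, a=[4, 0, 0, 0, 0, 0, 1, 2, 0, 0, 0]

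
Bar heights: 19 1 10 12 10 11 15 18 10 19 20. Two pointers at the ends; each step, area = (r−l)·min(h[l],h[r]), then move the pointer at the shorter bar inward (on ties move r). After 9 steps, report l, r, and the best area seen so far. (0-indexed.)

l=0 r=10: min(19,20)*10=190 best=190 *, l++
l=1 r=10: min(1,20)*9=9 best=190, l++
l=2 r=10: min(10,20)*8=80 best=190, l++
l=3 r=10: min(12,20)*7=84 best=190, l++
l=4 r=10: min(10,20)*6=60 best=190, l++
l=5 r=10: min(11,20)*5=55 best=190, l++
l=6 r=10: min(15,20)*4=60 best=190, l++
l=7 r=10: min(18,20)*3=54 best=190, l++
l=8 r=10: min(10,20)*2=20 best=190, l++

l=9, r=10, best area=190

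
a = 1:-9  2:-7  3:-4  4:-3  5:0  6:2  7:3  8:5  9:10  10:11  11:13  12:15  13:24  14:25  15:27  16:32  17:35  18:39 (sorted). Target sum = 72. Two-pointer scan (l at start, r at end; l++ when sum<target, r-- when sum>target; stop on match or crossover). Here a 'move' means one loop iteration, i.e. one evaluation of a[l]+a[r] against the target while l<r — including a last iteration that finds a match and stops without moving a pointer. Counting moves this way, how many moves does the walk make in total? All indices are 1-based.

17 moves

l=1 r=18: -9+39=30 <72, l++
l=2 r=18: -7+39=32 <72, l++
l=3 r=18: -4+39=35 <72, l++
l=4 r=18: -3+39=36 <72, l++
l=5 r=18: 0+39=39 <72, l++
l=6 r=18: 2+39=41 <72, l++
l=7 r=18: 3+39=42 <72, l++
l=8 r=18: 5+39=44 <72, l++
l=9 r=18: 10+39=49 <72, l++
l=10 r=18: 11+39=50 <72, l++
l=11 r=18: 13+39=52 <72, l++
l=12 r=18: 15+39=54 <72, l++
l=13 r=18: 24+39=63 <72, l++
l=14 r=18: 25+39=64 <72, l++
l=15 r=18: 27+39=66 <72, l++
l=16 r=18: 32+39=71 <72, l++
l=17 r=18: 35+39=74 >72, r--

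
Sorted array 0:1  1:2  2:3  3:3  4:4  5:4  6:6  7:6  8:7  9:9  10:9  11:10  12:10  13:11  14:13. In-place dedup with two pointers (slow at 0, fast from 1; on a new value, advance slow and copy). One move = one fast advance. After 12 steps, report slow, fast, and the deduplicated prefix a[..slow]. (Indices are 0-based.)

slow=7, fast=13, prefix=[1, 2, 3, 4, 6, 7, 9, 10]

slow=0 fast=1: a[fast]=2≠a[slow]=1 write a[1]=2, slow++,fast++
slow=1 fast=2: a[fast]=3≠a[slow]=2 write a[2]=3, slow++,fast++
slow=2 fast=3: a[fast]=3=a[slow] dup, fast++
slow=2 fast=4: a[fast]=4≠a[slow]=3 write a[3]=4, slow++,fast++
slow=3 fast=5: a[fast]=4=a[slow] dup, fast++
slow=3 fast=6: a[fast]=6≠a[slow]=4 write a[4]=6, slow++,fast++
slow=4 fast=7: a[fast]=6=a[slow] dup, fast++
slow=4 fast=8: a[fast]=7≠a[slow]=6 write a[5]=7, slow++,fast++
slow=5 fast=9: a[fast]=9≠a[slow]=7 write a[6]=9, slow++,fast++
slow=6 fast=10: a[fast]=9=a[slow] dup, fast++
slow=6 fast=11: a[fast]=10≠a[slow]=9 write a[7]=10, slow++,fast++
slow=7 fast=12: a[fast]=10=a[slow] dup, fast++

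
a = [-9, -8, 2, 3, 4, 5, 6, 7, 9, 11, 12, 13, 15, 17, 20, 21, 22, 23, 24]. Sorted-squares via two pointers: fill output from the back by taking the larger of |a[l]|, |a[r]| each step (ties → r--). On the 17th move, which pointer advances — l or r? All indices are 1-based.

r

l=1 r=19: |-9|<=|24| out[19]=576, r--
l=1 r=18: |-9|<=|23| out[18]=529, r--
l=1 r=17: |-9|<=|22| out[17]=484, r--
l=1 r=16: |-9|<=|21| out[16]=441, r--
l=1 r=15: |-9|<=|20| out[15]=400, r--
l=1 r=14: |-9|<=|17| out[14]=289, r--
l=1 r=13: |-9|<=|15| out[13]=225, r--
l=1 r=12: |-9|<=|13| out[12]=169, r--
l=1 r=11: |-9|<=|12| out[11]=144, r--
l=1 r=10: |-9|<=|11| out[10]=121, r--
l=1 r=9: |-9|<=|9| out[9]=81, r--
l=1 r=8: |-9|>|7| out[8]=81, l++
l=2 r=8: |-8|>|7| out[7]=64, l++
l=3 r=8: |2|<=|7| out[6]=49, r--
l=3 r=7: |2|<=|6| out[5]=36, r--
l=3 r=6: |2|<=|5| out[4]=25, r--
l=3 r=5: |2|<=|4| out[3]=16, r--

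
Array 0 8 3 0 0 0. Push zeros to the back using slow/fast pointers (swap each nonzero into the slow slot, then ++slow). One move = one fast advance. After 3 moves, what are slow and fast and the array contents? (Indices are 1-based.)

slow=1 fast=1: a[fast]=0, fast++
slow=1 fast=2: a[fast]=8≠0 swap→a[1]=8, slow++,fast++
slow=2 fast=3: a[fast]=3≠0 swap→a[2]=3, slow++,fast++

slow=3, fast=4, a=[8, 3, 0, 0, 0, 0]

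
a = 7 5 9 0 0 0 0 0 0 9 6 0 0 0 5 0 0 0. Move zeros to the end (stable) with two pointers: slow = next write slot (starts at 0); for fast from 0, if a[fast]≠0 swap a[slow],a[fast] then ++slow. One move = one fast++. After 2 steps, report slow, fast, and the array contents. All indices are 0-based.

(s=0,f=0) a[fast]=7≠0 swap→a[0]=7 → slow++,fast++
(s=1,f=1) a[fast]=5≠0 swap→a[1]=5 → slow++,fast++

slow=2, fast=2, a=[7, 5, 9, 0, 0, 0, 0, 0, 0, 9, 6, 0, 0, 0, 5, 0, 0, 0]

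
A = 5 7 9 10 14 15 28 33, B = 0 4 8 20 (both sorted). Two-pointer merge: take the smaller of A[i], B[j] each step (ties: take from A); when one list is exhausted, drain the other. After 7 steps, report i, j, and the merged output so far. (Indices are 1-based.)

i=5, j=4, merged so far=[0, 4, 5, 7, 8, 9, 10]

[i=1,j=1] A[i]=5>B[j]=0 take 0 → j++
[i=1,j=2] A[i]=5>B[j]=4 take 4 → j++
[i=1,j=3] A[i]=5<=B[j]=8 take 5 → i++
[i=2,j=3] A[i]=7<=B[j]=8 take 7 → i++
[i=3,j=3] A[i]=9>B[j]=8 take 8 → j++
[i=3,j=4] A[i]=9<=B[j]=20 take 9 → i++
[i=4,j=4] A[i]=10<=B[j]=20 take 10 → i++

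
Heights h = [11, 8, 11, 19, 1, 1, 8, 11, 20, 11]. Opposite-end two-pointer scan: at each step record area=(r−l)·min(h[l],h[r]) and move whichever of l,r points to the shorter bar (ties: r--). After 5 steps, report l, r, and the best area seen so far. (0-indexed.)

l=4, r=8, best area=99

l=0 r=9: min(11,11)*9=99 best=99 *, r--
l=0 r=8: min(11,20)*8=88 best=99, l++
l=1 r=8: min(8,20)*7=56 best=99, l++
l=2 r=8: min(11,20)*6=66 best=99, l++
l=3 r=8: min(19,20)*5=95 best=99, l++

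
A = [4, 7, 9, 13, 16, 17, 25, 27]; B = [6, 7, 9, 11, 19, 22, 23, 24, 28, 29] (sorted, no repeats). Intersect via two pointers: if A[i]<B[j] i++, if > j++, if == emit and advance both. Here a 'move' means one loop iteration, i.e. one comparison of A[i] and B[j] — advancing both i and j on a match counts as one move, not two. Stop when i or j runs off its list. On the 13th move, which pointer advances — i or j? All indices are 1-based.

i=1 j=1: 4<6, i++
i=2 j=1: 7>6, j++
i=2 j=2: 7==7 emit, i++,j++
i=3 j=3: 9==9 emit, i++,j++
i=4 j=4: 13>11, j++
i=4 j=5: 13<19, i++
i=5 j=5: 16<19, i++
i=6 j=5: 17<19, i++
i=7 j=5: 25>19, j++
i=7 j=6: 25>22, j++
i=7 j=7: 25>23, j++
i=7 j=8: 25>24, j++
i=7 j=9: 25<28, i++

i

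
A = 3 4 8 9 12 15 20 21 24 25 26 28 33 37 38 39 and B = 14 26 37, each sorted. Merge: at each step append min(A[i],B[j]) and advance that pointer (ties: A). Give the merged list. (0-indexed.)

[3, 4, 8, 9, 12, 14, 15, 20, 21, 24, 25, 26, 26, 28, 33, 37, 37, 38, 39]

i=0 j=0: A[i]=3<=B[j]=14 take 3, i++
i=1 j=0: A[i]=4<=B[j]=14 take 4, i++
i=2 j=0: A[i]=8<=B[j]=14 take 8, i++
i=3 j=0: A[i]=9<=B[j]=14 take 9, i++
i=4 j=0: A[i]=12<=B[j]=14 take 12, i++
i=5 j=0: A[i]=15>B[j]=14 take 14, j++
i=5 j=1: A[i]=15<=B[j]=26 take 15, i++
i=6 j=1: A[i]=20<=B[j]=26 take 20, i++
i=7 j=1: A[i]=21<=B[j]=26 take 21, i++
i=8 j=1: A[i]=24<=B[j]=26 take 24, i++
i=9 j=1: A[i]=25<=B[j]=26 take 25, i++
i=10 j=1: A[i]=26<=B[j]=26 take 26, i++
i=11 j=1: A[i]=28>B[j]=26 take 26, j++
i=11 j=2: A[i]=28<=B[j]=37 take 28, i++
i=12 j=2: A[i]=33<=B[j]=37 take 33, i++
i=13 j=2: A[i]=37<=B[j]=37 take 37, i++
i=14 j=2: A[i]=38>B[j]=37 take 37, j++
i=14 j=3: B done, take A[i]=38, i++
i=15 j=3: B done, take A[i]=39, i++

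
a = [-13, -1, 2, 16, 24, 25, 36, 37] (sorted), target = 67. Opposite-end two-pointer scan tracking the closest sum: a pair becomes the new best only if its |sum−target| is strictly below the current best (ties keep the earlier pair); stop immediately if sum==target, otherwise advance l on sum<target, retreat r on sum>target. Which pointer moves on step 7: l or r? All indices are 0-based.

r

l=0 r=7: -13+37=24 d=43 *, l++
l=1 r=7: -1+37=36 d=31 *, l++
l=2 r=7: 2+37=39 d=28 *, l++
l=3 r=7: 16+37=53 d=14 *, l++
l=4 r=7: 24+37=61 d=6 *, l++
l=5 r=7: 25+37=62 d=5 *, l++
l=6 r=7: 36+37=73 d=6, r--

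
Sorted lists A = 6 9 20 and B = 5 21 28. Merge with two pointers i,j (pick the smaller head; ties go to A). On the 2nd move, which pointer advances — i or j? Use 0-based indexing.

i=0 j=0: A[i]=6>B[j]=5 take 5, j++
i=0 j=1: A[i]=6<=B[j]=21 take 6, i++

i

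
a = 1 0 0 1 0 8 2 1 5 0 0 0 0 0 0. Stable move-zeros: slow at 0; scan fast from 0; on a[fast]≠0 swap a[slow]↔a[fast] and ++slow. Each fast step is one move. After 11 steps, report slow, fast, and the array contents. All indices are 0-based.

slow=6, fast=11, a=[1, 1, 8, 2, 1, 5, 0, 0, 0, 0, 0, 0, 0, 0, 0]

slow=0 fast=0: a[fast]=1≠0 swap→a[0]=1, slow++,fast++
slow=1 fast=1: a[fast]=0, fast++
slow=1 fast=2: a[fast]=0, fast++
slow=1 fast=3: a[fast]=1≠0 swap→a[1]=1, slow++,fast++
slow=2 fast=4: a[fast]=0, fast++
slow=2 fast=5: a[fast]=8≠0 swap→a[2]=8, slow++,fast++
slow=3 fast=6: a[fast]=2≠0 swap→a[3]=2, slow++,fast++
slow=4 fast=7: a[fast]=1≠0 swap→a[4]=1, slow++,fast++
slow=5 fast=8: a[fast]=5≠0 swap→a[5]=5, slow++,fast++
slow=6 fast=9: a[fast]=0, fast++
slow=6 fast=10: a[fast]=0, fast++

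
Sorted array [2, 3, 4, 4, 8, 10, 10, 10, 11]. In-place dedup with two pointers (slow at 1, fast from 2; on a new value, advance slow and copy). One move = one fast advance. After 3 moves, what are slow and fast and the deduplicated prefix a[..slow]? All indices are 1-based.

slow=3, fast=5, prefix=[2, 3, 4]

slow=1 fast=2: a[fast]=3≠a[slow]=2 write a[2]=3, slow++,fast++
slow=2 fast=3: a[fast]=4≠a[slow]=3 write a[3]=4, slow++,fast++
slow=3 fast=4: a[fast]=4=a[slow] dup, fast++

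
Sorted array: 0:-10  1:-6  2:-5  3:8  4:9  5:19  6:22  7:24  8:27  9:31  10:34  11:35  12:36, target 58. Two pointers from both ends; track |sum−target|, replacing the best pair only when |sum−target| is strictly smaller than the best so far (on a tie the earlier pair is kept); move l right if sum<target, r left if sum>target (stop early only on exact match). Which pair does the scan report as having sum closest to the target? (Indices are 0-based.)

pair (22, 36) with sum 58 (|Δ|=0)

l=0 r=12: -10+36=26 d=32 *, l++
l=1 r=12: -6+36=30 d=28 *, l++
l=2 r=12: -5+36=31 d=27 *, l++
l=3 r=12: 8+36=44 d=14 *, l++
l=4 r=12: 9+36=45 d=13 *, l++
l=5 r=12: 19+36=55 d=3 *, l++
l=6 r=12: 22+36=58 d=0 *, stop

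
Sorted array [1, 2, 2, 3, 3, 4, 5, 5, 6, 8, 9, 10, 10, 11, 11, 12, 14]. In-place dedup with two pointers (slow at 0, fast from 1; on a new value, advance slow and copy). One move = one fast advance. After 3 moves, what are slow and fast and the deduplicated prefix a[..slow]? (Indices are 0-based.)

(s=0,f=1) a[fast]=2≠a[slow]=1 write a[1]=2 → slow++,fast++
(s=1,f=2) a[fast]=2=a[slow] dup → fast++
(s=1,f=3) a[fast]=3≠a[slow]=2 write a[2]=3 → slow++,fast++

slow=2, fast=4, prefix=[1, 2, 3]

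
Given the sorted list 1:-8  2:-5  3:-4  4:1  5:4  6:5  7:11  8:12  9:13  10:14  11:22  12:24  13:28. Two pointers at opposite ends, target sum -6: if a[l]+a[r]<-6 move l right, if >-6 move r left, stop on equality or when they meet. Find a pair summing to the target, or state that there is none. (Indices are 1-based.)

l=1 r=13: -8+28=20 >-6, r--
l=1 r=12: -8+24=16 >-6, r--
l=1 r=11: -8+22=14 >-6, r--
l=1 r=10: -8+14=6 >-6, r--
l=1 r=9: -8+13=5 >-6, r--
l=1 r=8: -8+12=4 >-6, r--
l=1 r=7: -8+11=3 >-6, r--
l=1 r=6: -8+5=-3 >-6, r--
l=1 r=5: -8+4=-4 >-6, r--
l=1 r=4: -8+1=-7 <-6, l++
l=2 r=4: -5+1=-4 >-6, r--
l=2 r=3: -5+-4=-9 <-6, l++

no pair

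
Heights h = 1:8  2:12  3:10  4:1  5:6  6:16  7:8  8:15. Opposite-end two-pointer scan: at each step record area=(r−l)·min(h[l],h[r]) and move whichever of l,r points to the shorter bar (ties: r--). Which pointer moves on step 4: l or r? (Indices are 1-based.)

l=1 r=8: min(8,15)*7=56 best=56 *, l++
l=2 r=8: min(12,15)*6=72 best=72 *, l++
l=3 r=8: min(10,15)*5=50 best=72, l++
l=4 r=8: min(1,15)*4=4 best=72, l++

l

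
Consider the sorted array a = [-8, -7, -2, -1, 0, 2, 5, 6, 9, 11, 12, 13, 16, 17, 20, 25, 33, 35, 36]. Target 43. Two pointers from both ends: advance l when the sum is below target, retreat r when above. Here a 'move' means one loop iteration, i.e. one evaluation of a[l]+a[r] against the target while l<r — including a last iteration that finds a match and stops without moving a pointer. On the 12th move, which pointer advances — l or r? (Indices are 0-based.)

r

[0,18] -8+36=28 <43 → l++
[1,18] -7+36=29 <43 → l++
[2,18] -2+36=34 <43 → l++
[3,18] -1+36=35 <43 → l++
[4,18] 0+36=36 <43 → l++
[5,18] 2+36=38 <43 → l++
[6,18] 5+36=41 <43 → l++
[7,18] 6+36=42 <43 → l++
[8,18] 9+36=45 >43 → r--
[8,17] 9+35=44 >43 → r--
[8,16] 9+33=42 <43 → l++
[9,16] 11+33=44 >43 → r--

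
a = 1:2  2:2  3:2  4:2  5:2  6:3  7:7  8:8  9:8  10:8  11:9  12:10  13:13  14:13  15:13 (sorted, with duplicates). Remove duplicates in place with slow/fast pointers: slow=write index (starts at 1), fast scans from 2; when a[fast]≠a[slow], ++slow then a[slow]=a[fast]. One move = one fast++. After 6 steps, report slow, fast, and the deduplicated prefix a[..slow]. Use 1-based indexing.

(s=1,f=2) a[fast]=2=a[slow] dup → fast++
(s=1,f=3) a[fast]=2=a[slow] dup → fast++
(s=1,f=4) a[fast]=2=a[slow] dup → fast++
(s=1,f=5) a[fast]=2=a[slow] dup → fast++
(s=1,f=6) a[fast]=3≠a[slow]=2 write a[2]=3 → slow++,fast++
(s=2,f=7) a[fast]=7≠a[slow]=3 write a[3]=7 → slow++,fast++

slow=3, fast=8, prefix=[2, 3, 7]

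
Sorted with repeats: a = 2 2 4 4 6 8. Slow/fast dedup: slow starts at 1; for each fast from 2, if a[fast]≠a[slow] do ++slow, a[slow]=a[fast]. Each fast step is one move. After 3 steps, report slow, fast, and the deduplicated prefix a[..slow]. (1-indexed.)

slow=2, fast=5, prefix=[2, 4]

(s=1,f=2) a[fast]=2=a[slow] dup → fast++
(s=1,f=3) a[fast]=4≠a[slow]=2 write a[2]=4 → slow++,fast++
(s=2,f=4) a[fast]=4=a[slow] dup → fast++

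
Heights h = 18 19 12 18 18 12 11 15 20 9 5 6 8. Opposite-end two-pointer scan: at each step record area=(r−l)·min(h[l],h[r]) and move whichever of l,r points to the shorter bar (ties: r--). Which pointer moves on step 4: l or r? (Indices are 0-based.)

[0,12] min(18,8)*12=96 best=96 * → r--
[0,11] min(18,6)*11=66 best=96 → r--
[0,10] min(18,5)*10=50 best=96 → r--
[0,9] min(18,9)*9=81 best=96 → r--

r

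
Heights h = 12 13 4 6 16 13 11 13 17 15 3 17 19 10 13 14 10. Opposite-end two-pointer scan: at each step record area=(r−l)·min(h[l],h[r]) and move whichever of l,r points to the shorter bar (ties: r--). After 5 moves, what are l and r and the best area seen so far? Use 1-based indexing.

l=5, r=16, best area=182

[1,17] min(12,10)*16=160 best=160 * → r--
[1,16] min(12,14)*15=180 best=180 * → l++
[2,16] min(13,14)*14=182 best=182 * → l++
[3,16] min(4,14)*13=52 best=182 → l++
[4,16] min(6,14)*12=72 best=182 → l++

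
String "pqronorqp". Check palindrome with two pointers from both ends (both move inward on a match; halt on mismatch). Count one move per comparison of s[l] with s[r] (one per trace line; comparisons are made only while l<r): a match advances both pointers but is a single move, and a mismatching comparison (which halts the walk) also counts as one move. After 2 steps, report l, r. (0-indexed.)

l=0 r=8: 'p'=='p', l++,r--
l=1 r=7: 'q'=='q', l++,r--

l=2, r=6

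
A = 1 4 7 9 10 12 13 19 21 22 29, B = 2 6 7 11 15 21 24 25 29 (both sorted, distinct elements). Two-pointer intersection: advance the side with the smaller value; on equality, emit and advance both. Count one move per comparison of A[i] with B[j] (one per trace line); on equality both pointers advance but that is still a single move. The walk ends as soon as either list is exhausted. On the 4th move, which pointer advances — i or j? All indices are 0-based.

i=0 j=0: 1<2, i++
i=1 j=0: 4>2, j++
i=1 j=1: 4<6, i++
i=2 j=1: 7>6, j++

j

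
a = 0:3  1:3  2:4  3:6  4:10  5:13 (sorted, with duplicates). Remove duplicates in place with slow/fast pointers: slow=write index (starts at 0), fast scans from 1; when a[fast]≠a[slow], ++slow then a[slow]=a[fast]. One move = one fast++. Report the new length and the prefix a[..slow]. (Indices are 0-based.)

(s=0,f=1) a[fast]=3=a[slow] dup → fast++
(s=0,f=2) a[fast]=4≠a[slow]=3 write a[1]=4 → slow++,fast++
(s=1,f=3) a[fast]=6≠a[slow]=4 write a[2]=6 → slow++,fast++
(s=2,f=4) a[fast]=10≠a[slow]=6 write a[3]=10 → slow++,fast++
(s=3,f=5) a[fast]=13≠a[slow]=10 write a[4]=13 → slow++,fast++

length 5; prefix = [3, 4, 6, 10, 13]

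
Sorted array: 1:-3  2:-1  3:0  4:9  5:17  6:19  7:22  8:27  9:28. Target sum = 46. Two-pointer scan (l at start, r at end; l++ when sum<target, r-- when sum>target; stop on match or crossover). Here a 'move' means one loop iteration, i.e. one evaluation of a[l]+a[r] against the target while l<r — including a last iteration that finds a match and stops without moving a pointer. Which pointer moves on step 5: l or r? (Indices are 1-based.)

l

l=1 r=9: -3+28=25 <46, l++
l=2 r=9: -1+28=27 <46, l++
l=3 r=9: 0+28=28 <46, l++
l=4 r=9: 9+28=37 <46, l++
l=5 r=9: 17+28=45 <46, l++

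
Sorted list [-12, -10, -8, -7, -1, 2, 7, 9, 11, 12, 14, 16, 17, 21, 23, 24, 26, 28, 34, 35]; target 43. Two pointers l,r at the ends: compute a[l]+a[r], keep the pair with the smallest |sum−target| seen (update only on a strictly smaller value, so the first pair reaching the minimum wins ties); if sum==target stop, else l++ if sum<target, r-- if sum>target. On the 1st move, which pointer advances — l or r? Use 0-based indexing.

[0,19] -12+35=23 d=20 * → l++

l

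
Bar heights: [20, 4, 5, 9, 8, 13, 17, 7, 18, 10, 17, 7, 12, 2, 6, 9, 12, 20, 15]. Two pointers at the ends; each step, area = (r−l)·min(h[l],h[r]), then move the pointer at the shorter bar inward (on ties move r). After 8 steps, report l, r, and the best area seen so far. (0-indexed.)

l=0, r=10, best area=340

l=0 r=18: min(20,15)*18=270 best=270 *, r--
l=0 r=17: min(20,20)*17=340 best=340 *, r--
l=0 r=16: min(20,12)*16=192 best=340, r--
l=0 r=15: min(20,9)*15=135 best=340, r--
l=0 r=14: min(20,6)*14=84 best=340, r--
l=0 r=13: min(20,2)*13=26 best=340, r--
l=0 r=12: min(20,12)*12=144 best=340, r--
l=0 r=11: min(20,7)*11=77 best=340, r--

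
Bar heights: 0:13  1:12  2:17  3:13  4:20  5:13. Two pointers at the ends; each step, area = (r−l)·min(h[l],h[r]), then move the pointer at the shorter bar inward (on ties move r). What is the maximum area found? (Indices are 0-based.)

max area = 65

[0,5] min(13,13)*5=65 best=65 * → r--
[0,4] min(13,20)*4=52 best=65 → l++
[1,4] min(12,20)*3=36 best=65 → l++
[2,4] min(17,20)*2=34 best=65 → l++
[3,4] min(13,20)*1=13 best=65 → l++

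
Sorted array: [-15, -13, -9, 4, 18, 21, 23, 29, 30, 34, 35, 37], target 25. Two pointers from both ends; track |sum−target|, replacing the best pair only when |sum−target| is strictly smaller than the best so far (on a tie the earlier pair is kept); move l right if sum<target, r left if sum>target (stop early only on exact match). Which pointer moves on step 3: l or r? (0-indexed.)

l=0 r=11: -15+37=22 d=3 *, l++
l=1 r=11: -13+37=24 d=1 *, l++
l=2 r=11: -9+37=28 d=3, r--

r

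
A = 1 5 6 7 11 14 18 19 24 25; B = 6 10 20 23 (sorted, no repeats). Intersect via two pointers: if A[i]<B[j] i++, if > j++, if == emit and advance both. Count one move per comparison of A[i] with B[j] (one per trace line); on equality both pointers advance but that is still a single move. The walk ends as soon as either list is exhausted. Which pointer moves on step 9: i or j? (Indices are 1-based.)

[i=1,j=1] 1<6 → i++
[i=2,j=1] 5<6 → i++
[i=3,j=1] 6==6 emit → i++,j++
[i=4,j=2] 7<10 → i++
[i=5,j=2] 11>10 → j++
[i=5,j=3] 11<20 → i++
[i=6,j=3] 14<20 → i++
[i=7,j=3] 18<20 → i++
[i=8,j=3] 19<20 → i++

i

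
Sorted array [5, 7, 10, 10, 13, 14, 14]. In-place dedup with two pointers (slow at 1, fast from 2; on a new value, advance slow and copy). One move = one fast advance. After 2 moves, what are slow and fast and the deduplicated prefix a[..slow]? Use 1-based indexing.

slow=1 fast=2: a[fast]=7≠a[slow]=5 write a[2]=7, slow++,fast++
slow=2 fast=3: a[fast]=10≠a[slow]=7 write a[3]=10, slow++,fast++

slow=3, fast=4, prefix=[5, 7, 10]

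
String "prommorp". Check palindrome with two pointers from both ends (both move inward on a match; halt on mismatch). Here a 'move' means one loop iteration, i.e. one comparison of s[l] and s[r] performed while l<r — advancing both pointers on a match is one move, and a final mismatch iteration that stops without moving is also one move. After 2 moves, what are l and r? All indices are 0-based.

l=2, r=5

l=0 r=7: 'p'=='p', l++,r--
l=1 r=6: 'r'=='r', l++,r--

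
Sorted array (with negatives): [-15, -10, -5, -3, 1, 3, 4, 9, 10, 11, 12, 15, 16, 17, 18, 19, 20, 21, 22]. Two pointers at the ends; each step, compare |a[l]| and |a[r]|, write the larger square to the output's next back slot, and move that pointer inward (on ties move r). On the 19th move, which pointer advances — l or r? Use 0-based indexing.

r

l=0 r=18: |-15|<=|22| out[18]=484, r--
l=0 r=17: |-15|<=|21| out[17]=441, r--
l=0 r=16: |-15|<=|20| out[16]=400, r--
l=0 r=15: |-15|<=|19| out[15]=361, r--
l=0 r=14: |-15|<=|18| out[14]=324, r--
l=0 r=13: |-15|<=|17| out[13]=289, r--
l=0 r=12: |-15|<=|16| out[12]=256, r--
l=0 r=11: |-15|<=|15| out[11]=225, r--
l=0 r=10: |-15|>|12| out[10]=225, l++
l=1 r=10: |-10|<=|12| out[9]=144, r--
l=1 r=9: |-10|<=|11| out[8]=121, r--
l=1 r=8: |-10|<=|10| out[7]=100, r--
l=1 r=7: |-10|>|9| out[6]=100, l++
l=2 r=7: |-5|<=|9| out[5]=81, r--
l=2 r=6: |-5|>|4| out[4]=25, l++
l=3 r=6: |-3|<=|4| out[3]=16, r--
l=3 r=5: |-3|<=|3| out[2]=9, r--
l=3 r=4: |-3|>|1| out[1]=9, l++
l=4 r=4: |1|<=|1| out[0]=1, r--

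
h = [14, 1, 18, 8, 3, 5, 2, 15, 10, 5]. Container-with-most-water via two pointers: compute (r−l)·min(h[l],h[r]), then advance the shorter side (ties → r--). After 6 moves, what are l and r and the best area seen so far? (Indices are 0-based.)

l=0 r=9: min(14,5)*9=45 best=45 *, r--
l=0 r=8: min(14,10)*8=80 best=80 *, r--
l=0 r=7: min(14,15)*7=98 best=98 *, l++
l=1 r=7: min(1,15)*6=6 best=98, l++
l=2 r=7: min(18,15)*5=75 best=98, r--
l=2 r=6: min(18,2)*4=8 best=98, r--

l=2, r=5, best area=98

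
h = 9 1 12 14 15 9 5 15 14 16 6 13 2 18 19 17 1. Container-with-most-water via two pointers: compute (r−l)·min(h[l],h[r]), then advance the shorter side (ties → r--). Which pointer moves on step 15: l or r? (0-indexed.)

[0,16] min(9,1)*16=16 best=16 * → r--
[0,15] min(9,17)*15=135 best=135 * → l++
[1,15] min(1,17)*14=14 best=135 → l++
[2,15] min(12,17)*13=156 best=156 * → l++
[3,15] min(14,17)*12=168 best=168 * → l++
[4,15] min(15,17)*11=165 best=168 → l++
[5,15] min(9,17)*10=90 best=168 → l++
[6,15] min(5,17)*9=45 best=168 → l++
[7,15] min(15,17)*8=120 best=168 → l++
[8,15] min(14,17)*7=98 best=168 → l++
[9,15] min(16,17)*6=96 best=168 → l++
[10,15] min(6,17)*5=30 best=168 → l++
[11,15] min(13,17)*4=52 best=168 → l++
[12,15] min(2,17)*3=6 best=168 → l++
[13,15] min(18,17)*2=34 best=168 → r--

r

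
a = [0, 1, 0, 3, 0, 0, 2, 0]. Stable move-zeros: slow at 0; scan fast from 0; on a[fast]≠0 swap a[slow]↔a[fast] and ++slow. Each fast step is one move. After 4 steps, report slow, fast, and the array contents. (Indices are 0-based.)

slow=0 fast=0: a[fast]=0, fast++
slow=0 fast=1: a[fast]=1≠0 swap→a[0]=1, slow++,fast++
slow=1 fast=2: a[fast]=0, fast++
slow=1 fast=3: a[fast]=3≠0 swap→a[1]=3, slow++,fast++

slow=2, fast=4, a=[1, 3, 0, 0, 0, 0, 2, 0]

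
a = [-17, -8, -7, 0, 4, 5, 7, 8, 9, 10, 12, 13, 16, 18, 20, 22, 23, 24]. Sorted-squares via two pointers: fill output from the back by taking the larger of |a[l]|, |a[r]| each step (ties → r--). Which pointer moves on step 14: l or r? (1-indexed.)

l=1 r=18: |-17|<=|24| out[18]=576, r--
l=1 r=17: |-17|<=|23| out[17]=529, r--
l=1 r=16: |-17|<=|22| out[16]=484, r--
l=1 r=15: |-17|<=|20| out[15]=400, r--
l=1 r=14: |-17|<=|18| out[14]=324, r--
l=1 r=13: |-17|>|16| out[13]=289, l++
l=2 r=13: |-8|<=|16| out[12]=256, r--
l=2 r=12: |-8|<=|13| out[11]=169, r--
l=2 r=11: |-8|<=|12| out[10]=144, r--
l=2 r=10: |-8|<=|10| out[9]=100, r--
l=2 r=9: |-8|<=|9| out[8]=81, r--
l=2 r=8: |-8|<=|8| out[7]=64, r--
l=2 r=7: |-8|>|7| out[6]=64, l++
l=3 r=7: |-7|<=|7| out[5]=49, r--

r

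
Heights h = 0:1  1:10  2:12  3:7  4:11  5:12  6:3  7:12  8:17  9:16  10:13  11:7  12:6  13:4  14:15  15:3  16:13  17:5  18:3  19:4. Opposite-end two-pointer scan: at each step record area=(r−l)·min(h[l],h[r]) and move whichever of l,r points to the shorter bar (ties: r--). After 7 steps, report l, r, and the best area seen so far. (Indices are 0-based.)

l=4, r=16, best area=168

[0,19] min(1,4)*19=19 best=19 * → l++
[1,19] min(10,4)*18=72 best=72 * → r--
[1,18] min(10,3)*17=51 best=72 → r--
[1,17] min(10,5)*16=80 best=80 * → r--
[1,16] min(10,13)*15=150 best=150 * → l++
[2,16] min(12,13)*14=168 best=168 * → l++
[3,16] min(7,13)*13=91 best=168 → l++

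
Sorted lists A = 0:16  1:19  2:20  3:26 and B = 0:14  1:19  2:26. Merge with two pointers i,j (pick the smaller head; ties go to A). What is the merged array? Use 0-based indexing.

i=0 j=0: A[i]=16>B[j]=14 take 14, j++
i=0 j=1: A[i]=16<=B[j]=19 take 16, i++
i=1 j=1: A[i]=19<=B[j]=19 take 19, i++
i=2 j=1: A[i]=20>B[j]=19 take 19, j++
i=2 j=2: A[i]=20<=B[j]=26 take 20, i++
i=3 j=2: A[i]=26<=B[j]=26 take 26, i++
i=4 j=2: A done, take B[j]=26, j++

[14, 16, 19, 19, 20, 26, 26]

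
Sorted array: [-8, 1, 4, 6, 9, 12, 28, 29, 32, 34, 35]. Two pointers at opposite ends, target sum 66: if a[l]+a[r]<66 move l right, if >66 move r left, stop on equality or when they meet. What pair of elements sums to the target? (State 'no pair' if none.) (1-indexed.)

l=1 r=11: -8+35=27 <66, l++
l=2 r=11: 1+35=36 <66, l++
l=3 r=11: 4+35=39 <66, l++
l=4 r=11: 6+35=41 <66, l++
l=5 r=11: 9+35=44 <66, l++
l=6 r=11: 12+35=47 <66, l++
l=7 r=11: 28+35=63 <66, l++
l=8 r=11: 29+35=64 <66, l++
l=9 r=11: 32+35=67 >66, r--
l=9 r=10: 32+34=66, found

(32, 34)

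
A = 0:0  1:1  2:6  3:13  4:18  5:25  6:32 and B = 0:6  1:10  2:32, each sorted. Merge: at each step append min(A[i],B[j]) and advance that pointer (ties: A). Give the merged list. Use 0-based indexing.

[0, 1, 6, 6, 10, 13, 18, 25, 32, 32]

[i=0,j=0] A[i]=0<=B[j]=6 take 0 → i++
[i=1,j=0] A[i]=1<=B[j]=6 take 1 → i++
[i=2,j=0] A[i]=6<=B[j]=6 take 6 → i++
[i=3,j=0] A[i]=13>B[j]=6 take 6 → j++
[i=3,j=1] A[i]=13>B[j]=10 take 10 → j++
[i=3,j=2] A[i]=13<=B[j]=32 take 13 → i++
[i=4,j=2] A[i]=18<=B[j]=32 take 18 → i++
[i=5,j=2] A[i]=25<=B[j]=32 take 25 → i++
[i=6,j=2] A[i]=32<=B[j]=32 take 32 → i++
[i=7,j=2] A done, take B[j]=32 → j++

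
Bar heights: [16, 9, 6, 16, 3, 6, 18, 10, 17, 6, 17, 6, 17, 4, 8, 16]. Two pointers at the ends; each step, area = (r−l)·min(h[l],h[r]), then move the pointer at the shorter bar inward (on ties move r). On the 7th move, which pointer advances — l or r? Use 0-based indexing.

l=0 r=15: min(16,16)*15=240 best=240 *, r--
l=0 r=14: min(16,8)*14=112 best=240, r--
l=0 r=13: min(16,4)*13=52 best=240, r--
l=0 r=12: min(16,17)*12=192 best=240, l++
l=1 r=12: min(9,17)*11=99 best=240, l++
l=2 r=12: min(6,17)*10=60 best=240, l++
l=3 r=12: min(16,17)*9=144 best=240, l++

l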